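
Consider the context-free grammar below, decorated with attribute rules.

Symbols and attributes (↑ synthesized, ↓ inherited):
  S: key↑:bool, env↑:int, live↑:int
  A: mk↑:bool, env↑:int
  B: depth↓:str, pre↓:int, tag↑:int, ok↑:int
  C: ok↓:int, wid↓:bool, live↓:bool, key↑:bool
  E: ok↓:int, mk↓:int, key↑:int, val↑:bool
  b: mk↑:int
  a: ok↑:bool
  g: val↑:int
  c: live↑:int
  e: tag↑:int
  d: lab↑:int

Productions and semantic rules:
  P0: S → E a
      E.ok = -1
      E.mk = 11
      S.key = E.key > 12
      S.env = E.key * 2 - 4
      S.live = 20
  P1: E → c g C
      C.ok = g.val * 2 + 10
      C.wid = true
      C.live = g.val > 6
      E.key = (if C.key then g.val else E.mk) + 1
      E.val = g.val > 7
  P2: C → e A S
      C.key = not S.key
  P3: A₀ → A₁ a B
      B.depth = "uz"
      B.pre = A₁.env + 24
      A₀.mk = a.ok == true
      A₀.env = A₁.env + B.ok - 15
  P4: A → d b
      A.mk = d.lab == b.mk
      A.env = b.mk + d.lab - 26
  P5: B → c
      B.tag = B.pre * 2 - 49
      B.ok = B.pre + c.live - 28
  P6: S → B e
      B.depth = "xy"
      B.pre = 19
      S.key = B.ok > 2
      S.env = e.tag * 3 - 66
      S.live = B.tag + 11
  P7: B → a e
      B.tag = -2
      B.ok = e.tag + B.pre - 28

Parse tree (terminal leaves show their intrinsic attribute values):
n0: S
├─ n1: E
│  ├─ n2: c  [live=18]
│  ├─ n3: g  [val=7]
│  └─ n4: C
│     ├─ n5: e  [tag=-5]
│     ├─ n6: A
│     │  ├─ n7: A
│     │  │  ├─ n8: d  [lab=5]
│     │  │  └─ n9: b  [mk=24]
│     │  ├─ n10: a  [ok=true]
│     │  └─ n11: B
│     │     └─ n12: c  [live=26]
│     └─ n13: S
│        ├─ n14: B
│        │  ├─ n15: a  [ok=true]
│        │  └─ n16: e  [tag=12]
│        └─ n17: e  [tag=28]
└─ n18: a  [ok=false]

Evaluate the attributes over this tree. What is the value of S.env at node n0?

1. n1.ok = -1  [-1]
2. n1.mk = 11  [11]
3. n2.live = 18  [terminal]
4. n3.val = 7  [terminal]
5. n4.ok = 24  [g.val * 2 + 10]
6. n4.wid = true  [true]
7. n4.live = true  [g.val > 6]
8. n5.tag = -5  [terminal]
9. n8.lab = 5  [terminal]
10. n9.mk = 24  [terminal]
11. n7.mk = false  [d.lab == b.mk]
12. n7.env = 3  [b.mk + d.lab - 26]
13. n10.ok = true  [terminal]
14. n11.depth = "uz"  ["uz"]
15. n11.pre = 27  [A₁.env + 24]
16. n12.live = 26  [terminal]
17. n11.tag = 5  [B.pre * 2 - 49]
18. n11.ok = 25  [B.pre + c.live - 28]
19. n6.mk = true  [a.ok == true]
20. n6.env = 13  [A₁.env + B.ok - 15]
21. n14.depth = "xy"  ["xy"]
22. n14.pre = 19  [19]
23. n15.ok = true  [terminal]
24. n16.tag = 12  [terminal]
25. n14.tag = -2  [-2]
26. n14.ok = 3  [e.tag + B.pre - 28]
27. n17.tag = 28  [terminal]
28. n13.key = true  [B.ok > 2]
29. n13.env = 18  [e.tag * 3 - 66]
30. n13.live = 9  [B.tag + 11]
31. n4.key = false  [not S.key]
32. n1.key = 12  [(if C.key then g.val else E.mk) + 1]
33. n1.val = false  [g.val > 7]
34. n18.ok = false  [terminal]
35. n0.key = false  [E.key > 12]
36. n0.env = 20  [E.key * 2 - 4]
37. n0.live = 20  [20]

20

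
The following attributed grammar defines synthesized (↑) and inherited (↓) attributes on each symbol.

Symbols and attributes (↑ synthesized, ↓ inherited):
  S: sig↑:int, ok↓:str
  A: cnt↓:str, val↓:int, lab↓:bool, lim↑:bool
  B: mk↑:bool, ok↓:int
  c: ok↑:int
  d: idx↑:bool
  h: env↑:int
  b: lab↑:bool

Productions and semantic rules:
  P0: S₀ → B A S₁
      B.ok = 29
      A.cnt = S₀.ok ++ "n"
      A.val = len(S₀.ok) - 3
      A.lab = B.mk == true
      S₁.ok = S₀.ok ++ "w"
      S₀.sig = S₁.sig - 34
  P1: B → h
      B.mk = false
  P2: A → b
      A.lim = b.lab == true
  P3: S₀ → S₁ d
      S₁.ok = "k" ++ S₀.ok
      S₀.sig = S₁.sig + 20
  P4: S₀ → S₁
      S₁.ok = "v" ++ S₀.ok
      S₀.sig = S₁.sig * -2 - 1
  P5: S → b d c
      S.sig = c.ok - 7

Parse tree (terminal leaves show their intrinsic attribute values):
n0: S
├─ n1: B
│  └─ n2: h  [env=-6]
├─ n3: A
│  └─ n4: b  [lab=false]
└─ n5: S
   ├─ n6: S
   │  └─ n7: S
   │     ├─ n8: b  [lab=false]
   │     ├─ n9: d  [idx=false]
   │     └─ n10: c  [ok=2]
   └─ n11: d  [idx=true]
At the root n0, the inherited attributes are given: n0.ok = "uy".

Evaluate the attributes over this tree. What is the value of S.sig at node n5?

1. n0.ok = "uy"  [given at root]
2. n1.ok = 29  [29]
3. n2.env = -6  [terminal]
4. n1.mk = false  [false]
5. n3.cnt = "uyn"  [S₀.ok ++ "n"]
6. n3.val = -1  [len(S₀.ok) - 3]
7. n3.lab = false  [B.mk == true]
8. n4.lab = false  [terminal]
9. n3.lim = false  [b.lab == true]
10. n5.ok = "uyw"  [S₀.ok ++ "w"]
11. n6.ok = "kuyw"  ["k" ++ S₀.ok]
12. n7.ok = "vkuyw"  ["v" ++ S₀.ok]
13. n8.lab = false  [terminal]
14. n9.idx = false  [terminal]
15. n10.ok = 2  [terminal]
16. n7.sig = -5  [c.ok - 7]
17. n6.sig = 9  [S₁.sig * -2 - 1]
18. n11.idx = true  [terminal]
19. n5.sig = 29  [S₁.sig + 20]
20. n0.sig = -5  [S₁.sig - 34]

29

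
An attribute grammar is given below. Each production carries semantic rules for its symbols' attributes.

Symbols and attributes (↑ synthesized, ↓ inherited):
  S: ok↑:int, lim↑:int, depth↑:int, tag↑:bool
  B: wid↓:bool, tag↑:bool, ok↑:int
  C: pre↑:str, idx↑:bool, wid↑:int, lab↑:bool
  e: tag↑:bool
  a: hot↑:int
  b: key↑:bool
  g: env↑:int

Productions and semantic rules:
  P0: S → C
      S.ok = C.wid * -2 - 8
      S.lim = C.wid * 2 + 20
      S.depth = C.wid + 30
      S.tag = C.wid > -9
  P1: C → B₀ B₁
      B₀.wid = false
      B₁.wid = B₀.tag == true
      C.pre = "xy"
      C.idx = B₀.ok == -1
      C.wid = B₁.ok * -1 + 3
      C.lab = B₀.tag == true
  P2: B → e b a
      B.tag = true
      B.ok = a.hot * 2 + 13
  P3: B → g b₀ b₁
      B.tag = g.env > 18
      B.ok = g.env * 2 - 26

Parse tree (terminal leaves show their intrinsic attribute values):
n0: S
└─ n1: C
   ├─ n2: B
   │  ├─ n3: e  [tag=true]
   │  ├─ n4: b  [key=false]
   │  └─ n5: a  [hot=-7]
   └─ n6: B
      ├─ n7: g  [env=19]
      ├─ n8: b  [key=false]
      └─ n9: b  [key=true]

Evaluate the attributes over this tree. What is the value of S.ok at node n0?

1. n2.wid = false  [false]
2. n3.tag = true  [terminal]
3. n4.key = false  [terminal]
4. n5.hot = -7  [terminal]
5. n2.tag = true  [true]
6. n2.ok = -1  [a.hot * 2 + 13]
7. n6.wid = true  [B₀.tag == true]
8. n7.env = 19  [terminal]
9. n8.key = false  [terminal]
10. n9.key = true  [terminal]
11. n6.tag = true  [g.env > 18]
12. n6.ok = 12  [g.env * 2 - 26]
13. n1.pre = "xy"  ["xy"]
14. n1.idx = true  [B₀.ok == -1]
15. n1.wid = -9  [B₁.ok * -1 + 3]
16. n1.lab = true  [B₀.tag == true]
17. n0.ok = 10  [C.wid * -2 - 8]
18. n0.lim = 2  [C.wid * 2 + 20]
19. n0.depth = 21  [C.wid + 30]
20. n0.tag = false  [C.wid > -9]

10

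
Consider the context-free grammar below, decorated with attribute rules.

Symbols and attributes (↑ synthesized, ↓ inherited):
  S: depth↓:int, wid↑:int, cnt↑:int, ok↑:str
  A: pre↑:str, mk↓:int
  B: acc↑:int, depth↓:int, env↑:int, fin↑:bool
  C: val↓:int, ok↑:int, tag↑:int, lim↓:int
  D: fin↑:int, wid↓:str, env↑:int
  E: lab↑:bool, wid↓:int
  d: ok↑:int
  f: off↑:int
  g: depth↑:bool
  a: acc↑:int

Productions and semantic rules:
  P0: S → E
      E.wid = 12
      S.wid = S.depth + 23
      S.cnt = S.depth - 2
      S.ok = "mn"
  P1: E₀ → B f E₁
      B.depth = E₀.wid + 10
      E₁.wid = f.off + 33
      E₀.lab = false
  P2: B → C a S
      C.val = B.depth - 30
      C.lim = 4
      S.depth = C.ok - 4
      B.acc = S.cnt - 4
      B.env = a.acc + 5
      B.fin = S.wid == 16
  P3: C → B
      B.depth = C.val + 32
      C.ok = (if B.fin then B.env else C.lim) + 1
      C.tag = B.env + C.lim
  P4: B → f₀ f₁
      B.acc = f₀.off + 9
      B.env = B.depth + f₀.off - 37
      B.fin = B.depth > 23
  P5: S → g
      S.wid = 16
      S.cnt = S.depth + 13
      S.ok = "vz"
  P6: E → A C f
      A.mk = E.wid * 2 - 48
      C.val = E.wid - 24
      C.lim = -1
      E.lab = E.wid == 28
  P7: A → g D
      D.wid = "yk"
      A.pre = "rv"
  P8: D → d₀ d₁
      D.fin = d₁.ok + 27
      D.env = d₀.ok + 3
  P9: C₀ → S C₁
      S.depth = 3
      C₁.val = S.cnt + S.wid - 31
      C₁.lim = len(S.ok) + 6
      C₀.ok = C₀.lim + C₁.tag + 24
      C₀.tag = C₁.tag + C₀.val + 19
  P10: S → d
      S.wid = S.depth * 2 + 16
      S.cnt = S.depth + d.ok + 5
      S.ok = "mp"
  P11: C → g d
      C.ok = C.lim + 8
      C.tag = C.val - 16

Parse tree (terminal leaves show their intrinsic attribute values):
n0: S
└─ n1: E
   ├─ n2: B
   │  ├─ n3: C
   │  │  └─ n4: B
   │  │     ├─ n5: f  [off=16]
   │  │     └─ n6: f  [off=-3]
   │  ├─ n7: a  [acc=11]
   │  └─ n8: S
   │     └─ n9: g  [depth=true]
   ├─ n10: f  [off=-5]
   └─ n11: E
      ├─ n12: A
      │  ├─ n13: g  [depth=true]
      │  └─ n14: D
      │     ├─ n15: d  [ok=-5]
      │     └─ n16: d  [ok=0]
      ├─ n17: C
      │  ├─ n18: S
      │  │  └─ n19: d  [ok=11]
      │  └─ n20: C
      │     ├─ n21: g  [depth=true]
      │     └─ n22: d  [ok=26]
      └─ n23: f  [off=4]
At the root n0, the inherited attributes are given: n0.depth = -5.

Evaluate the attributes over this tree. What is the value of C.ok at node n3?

4

1. n0.depth = -5  [given at root]
2. n1.wid = 12  [12]
3. n2.depth = 22  [E₀.wid + 10]
4. n3.val = -8  [B.depth - 30]
5. n3.lim = 4  [4]
6. n4.depth = 24  [C.val + 32]
7. n5.off = 16  [terminal]
8. n6.off = -3  [terminal]
9. n4.acc = 25  [f₀.off + 9]
10. n4.env = 3  [B.depth + f₀.off - 37]
11. n4.fin = true  [B.depth > 23]
12. n3.ok = 4  [(if B.fin then B.env else C.lim) + 1]
13. n3.tag = 7  [B.env + C.lim]
14. n7.acc = 11  [terminal]
15. n8.depth = 0  [C.ok - 4]
16. n9.depth = true  [terminal]
17. n8.wid = 16  [16]
18. n8.cnt = 13  [S.depth + 13]
19. n8.ok = "vz"  ["vz"]
20. n2.acc = 9  [S.cnt - 4]
21. n2.env = 16  [a.acc + 5]
22. n2.fin = true  [S.wid == 16]
23. n10.off = -5  [terminal]
24. n11.wid = 28  [f.off + 33]
25. n12.mk = 8  [E.wid * 2 - 48]
26. n13.depth = true  [terminal]
27. n14.wid = "yk"  ["yk"]
28. n15.ok = -5  [terminal]
29. n16.ok = 0  [terminal]
30. n14.fin = 27  [d₁.ok + 27]
31. n14.env = -2  [d₀.ok + 3]
32. n12.pre = "rv"  ["rv"]
33. n17.val = 4  [E.wid - 24]
34. n17.lim = -1  [-1]
35. n18.depth = 3  [3]
36. n19.ok = 11  [terminal]
37. n18.wid = 22  [S.depth * 2 + 16]
38. n18.cnt = 19  [S.depth + d.ok + 5]
39. n18.ok = "mp"  ["mp"]
40. n20.val = 10  [S.cnt + S.wid - 31]
41. n20.lim = 8  [len(S.ok) + 6]
42. n21.depth = true  [terminal]
43. n22.ok = 26  [terminal]
44. n20.ok = 16  [C.lim + 8]
45. n20.tag = -6  [C.val - 16]
46. n17.ok = 17  [C₀.lim + C₁.tag + 24]
47. n17.tag = 17  [C₁.tag + C₀.val + 19]
48. n23.off = 4  [terminal]
49. n11.lab = true  [E.wid == 28]
50. n1.lab = false  [false]
51. n0.wid = 18  [S.depth + 23]
52. n0.cnt = -7  [S.depth - 2]
53. n0.ok = "mn"  ["mn"]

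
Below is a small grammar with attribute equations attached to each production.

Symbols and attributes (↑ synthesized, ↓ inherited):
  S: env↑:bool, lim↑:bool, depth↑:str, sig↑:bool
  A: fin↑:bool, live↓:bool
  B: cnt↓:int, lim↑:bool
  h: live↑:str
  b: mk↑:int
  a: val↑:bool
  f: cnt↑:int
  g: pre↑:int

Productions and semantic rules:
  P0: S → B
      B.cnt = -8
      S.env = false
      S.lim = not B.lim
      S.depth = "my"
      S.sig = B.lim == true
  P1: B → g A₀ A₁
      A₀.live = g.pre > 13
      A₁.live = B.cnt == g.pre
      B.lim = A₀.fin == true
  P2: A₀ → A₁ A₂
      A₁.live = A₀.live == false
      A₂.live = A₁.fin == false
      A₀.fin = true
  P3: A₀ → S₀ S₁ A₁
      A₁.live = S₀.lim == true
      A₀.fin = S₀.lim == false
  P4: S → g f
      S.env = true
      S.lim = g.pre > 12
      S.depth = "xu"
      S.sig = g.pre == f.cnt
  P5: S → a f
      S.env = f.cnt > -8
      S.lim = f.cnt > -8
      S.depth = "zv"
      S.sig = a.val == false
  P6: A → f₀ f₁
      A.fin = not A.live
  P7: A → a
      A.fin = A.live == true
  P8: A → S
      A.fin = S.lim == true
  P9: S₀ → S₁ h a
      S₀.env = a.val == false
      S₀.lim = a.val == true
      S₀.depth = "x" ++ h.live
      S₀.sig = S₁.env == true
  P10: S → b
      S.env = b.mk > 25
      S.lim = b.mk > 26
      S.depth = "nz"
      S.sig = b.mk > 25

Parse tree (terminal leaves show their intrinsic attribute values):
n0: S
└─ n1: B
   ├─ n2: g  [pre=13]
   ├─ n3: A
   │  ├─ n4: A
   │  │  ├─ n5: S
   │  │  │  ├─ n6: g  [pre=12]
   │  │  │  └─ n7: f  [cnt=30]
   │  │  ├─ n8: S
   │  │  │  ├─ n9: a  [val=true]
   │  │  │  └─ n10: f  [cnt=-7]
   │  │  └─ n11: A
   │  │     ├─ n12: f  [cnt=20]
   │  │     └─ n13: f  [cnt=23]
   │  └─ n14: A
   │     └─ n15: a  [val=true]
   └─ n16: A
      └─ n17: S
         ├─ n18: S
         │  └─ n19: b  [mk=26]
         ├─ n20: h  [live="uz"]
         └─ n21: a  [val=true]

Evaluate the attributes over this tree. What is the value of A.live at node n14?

false

1. n1.cnt = -8  [-8]
2. n2.pre = 13  [terminal]
3. n3.live = false  [g.pre > 13]
4. n4.live = true  [A₀.live == false]
5. n6.pre = 12  [terminal]
6. n7.cnt = 30  [terminal]
7. n5.env = true  [true]
8. n5.lim = false  [g.pre > 12]
9. n5.depth = "xu"  ["xu"]
10. n5.sig = false  [g.pre == f.cnt]
11. n9.val = true  [terminal]
12. n10.cnt = -7  [terminal]
13. n8.env = true  [f.cnt > -8]
14. n8.lim = true  [f.cnt > -8]
15. n8.depth = "zv"  ["zv"]
16. n8.sig = false  [a.val == false]
17. n11.live = false  [S₀.lim == true]
18. n12.cnt = 20  [terminal]
19. n13.cnt = 23  [terminal]
20. n11.fin = true  [not A.live]
21. n4.fin = true  [S₀.lim == false]
22. n14.live = false  [A₁.fin == false]
23. n15.val = true  [terminal]
24. n14.fin = false  [A.live == true]
25. n3.fin = true  [true]
26. n16.live = false  [B.cnt == g.pre]
27. n19.mk = 26  [terminal]
28. n18.env = true  [b.mk > 25]
29. n18.lim = false  [b.mk > 26]
30. n18.depth = "nz"  ["nz"]
31. n18.sig = true  [b.mk > 25]
32. n20.live = "uz"  [terminal]
33. n21.val = true  [terminal]
34. n17.env = false  [a.val == false]
35. n17.lim = true  [a.val == true]
36. n17.depth = "xuz"  ["x" ++ h.live]
37. n17.sig = true  [S₁.env == true]
38. n16.fin = true  [S.lim == true]
39. n1.lim = true  [A₀.fin == true]
40. n0.env = false  [false]
41. n0.lim = false  [not B.lim]
42. n0.depth = "my"  ["my"]
43. n0.sig = true  [B.lim == true]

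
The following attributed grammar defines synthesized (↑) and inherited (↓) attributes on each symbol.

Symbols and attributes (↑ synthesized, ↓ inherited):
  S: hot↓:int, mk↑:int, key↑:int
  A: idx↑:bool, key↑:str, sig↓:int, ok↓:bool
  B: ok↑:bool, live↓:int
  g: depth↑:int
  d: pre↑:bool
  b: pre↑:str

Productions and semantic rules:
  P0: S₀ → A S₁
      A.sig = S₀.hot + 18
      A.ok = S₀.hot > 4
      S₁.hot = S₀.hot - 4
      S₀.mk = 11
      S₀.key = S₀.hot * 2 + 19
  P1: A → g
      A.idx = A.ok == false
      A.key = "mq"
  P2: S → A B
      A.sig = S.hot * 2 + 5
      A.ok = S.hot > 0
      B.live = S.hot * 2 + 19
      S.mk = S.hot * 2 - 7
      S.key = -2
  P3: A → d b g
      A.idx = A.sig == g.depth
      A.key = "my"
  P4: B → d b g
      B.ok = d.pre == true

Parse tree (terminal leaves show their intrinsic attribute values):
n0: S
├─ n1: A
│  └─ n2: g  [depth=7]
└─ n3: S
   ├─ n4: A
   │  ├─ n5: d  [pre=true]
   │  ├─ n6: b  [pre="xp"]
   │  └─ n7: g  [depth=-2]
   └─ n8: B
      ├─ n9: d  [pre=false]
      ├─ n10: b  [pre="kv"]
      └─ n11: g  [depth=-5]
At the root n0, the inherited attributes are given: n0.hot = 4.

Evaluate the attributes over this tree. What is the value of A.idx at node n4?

false

1. n0.hot = 4  [given at root]
2. n1.sig = 22  [S₀.hot + 18]
3. n1.ok = false  [S₀.hot > 4]
4. n2.depth = 7  [terminal]
5. n1.idx = true  [A.ok == false]
6. n1.key = "mq"  ["mq"]
7. n3.hot = 0  [S₀.hot - 4]
8. n4.sig = 5  [S.hot * 2 + 5]
9. n4.ok = false  [S.hot > 0]
10. n5.pre = true  [terminal]
11. n6.pre = "xp"  [terminal]
12. n7.depth = -2  [terminal]
13. n4.idx = false  [A.sig == g.depth]
14. n4.key = "my"  ["my"]
15. n8.live = 19  [S.hot * 2 + 19]
16. n9.pre = false  [terminal]
17. n10.pre = "kv"  [terminal]
18. n11.depth = -5  [terminal]
19. n8.ok = false  [d.pre == true]
20. n3.mk = -7  [S.hot * 2 - 7]
21. n3.key = -2  [-2]
22. n0.mk = 11  [11]
23. n0.key = 27  [S₀.hot * 2 + 19]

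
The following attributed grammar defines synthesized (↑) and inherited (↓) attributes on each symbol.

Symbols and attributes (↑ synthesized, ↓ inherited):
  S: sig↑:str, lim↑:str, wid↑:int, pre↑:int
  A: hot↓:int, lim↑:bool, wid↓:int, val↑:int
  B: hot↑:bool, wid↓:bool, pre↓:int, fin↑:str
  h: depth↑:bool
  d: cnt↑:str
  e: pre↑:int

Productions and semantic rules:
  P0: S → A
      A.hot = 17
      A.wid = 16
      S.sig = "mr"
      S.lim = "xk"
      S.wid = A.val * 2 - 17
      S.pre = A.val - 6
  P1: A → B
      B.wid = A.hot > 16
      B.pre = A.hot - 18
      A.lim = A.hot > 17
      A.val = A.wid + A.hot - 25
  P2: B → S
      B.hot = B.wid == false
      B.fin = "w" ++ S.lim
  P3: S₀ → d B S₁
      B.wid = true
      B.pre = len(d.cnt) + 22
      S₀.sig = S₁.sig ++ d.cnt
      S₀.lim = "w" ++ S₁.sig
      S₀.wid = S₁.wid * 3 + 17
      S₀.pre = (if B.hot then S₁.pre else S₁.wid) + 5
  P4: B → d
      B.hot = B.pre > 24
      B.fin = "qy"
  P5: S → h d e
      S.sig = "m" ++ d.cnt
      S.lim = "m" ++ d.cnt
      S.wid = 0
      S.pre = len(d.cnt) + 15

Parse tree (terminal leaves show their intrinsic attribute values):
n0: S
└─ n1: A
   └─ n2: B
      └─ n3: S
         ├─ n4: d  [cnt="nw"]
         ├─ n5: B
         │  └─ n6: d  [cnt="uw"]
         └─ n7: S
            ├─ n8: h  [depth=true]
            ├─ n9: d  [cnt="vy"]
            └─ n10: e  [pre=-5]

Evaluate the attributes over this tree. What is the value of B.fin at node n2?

"wwmvy"

1. n1.hot = 17  [17]
2. n1.wid = 16  [16]
3. n2.wid = true  [A.hot > 16]
4. n2.pre = -1  [A.hot - 18]
5. n4.cnt = "nw"  [terminal]
6. n5.wid = true  [true]
7. n5.pre = 24  [len(d.cnt) + 22]
8. n6.cnt = "uw"  [terminal]
9. n5.hot = false  [B.pre > 24]
10. n5.fin = "qy"  ["qy"]
11. n8.depth = true  [terminal]
12. n9.cnt = "vy"  [terminal]
13. n10.pre = -5  [terminal]
14. n7.sig = "mvy"  ["m" ++ d.cnt]
15. n7.lim = "mvy"  ["m" ++ d.cnt]
16. n7.wid = 0  [0]
17. n7.pre = 17  [len(d.cnt) + 15]
18. n3.sig = "mvynw"  [S₁.sig ++ d.cnt]
19. n3.lim = "wmvy"  ["w" ++ S₁.sig]
20. n3.wid = 17  [S₁.wid * 3 + 17]
21. n3.pre = 5  [(if B.hot then S₁.pre else S₁.wid) + 5]
22. n2.hot = false  [B.wid == false]
23. n2.fin = "wwmvy"  ["w" ++ S.lim]
24. n1.lim = false  [A.hot > 17]
25. n1.val = 8  [A.wid + A.hot - 25]
26. n0.sig = "mr"  ["mr"]
27. n0.lim = "xk"  ["xk"]
28. n0.wid = -1  [A.val * 2 - 17]
29. n0.pre = 2  [A.val - 6]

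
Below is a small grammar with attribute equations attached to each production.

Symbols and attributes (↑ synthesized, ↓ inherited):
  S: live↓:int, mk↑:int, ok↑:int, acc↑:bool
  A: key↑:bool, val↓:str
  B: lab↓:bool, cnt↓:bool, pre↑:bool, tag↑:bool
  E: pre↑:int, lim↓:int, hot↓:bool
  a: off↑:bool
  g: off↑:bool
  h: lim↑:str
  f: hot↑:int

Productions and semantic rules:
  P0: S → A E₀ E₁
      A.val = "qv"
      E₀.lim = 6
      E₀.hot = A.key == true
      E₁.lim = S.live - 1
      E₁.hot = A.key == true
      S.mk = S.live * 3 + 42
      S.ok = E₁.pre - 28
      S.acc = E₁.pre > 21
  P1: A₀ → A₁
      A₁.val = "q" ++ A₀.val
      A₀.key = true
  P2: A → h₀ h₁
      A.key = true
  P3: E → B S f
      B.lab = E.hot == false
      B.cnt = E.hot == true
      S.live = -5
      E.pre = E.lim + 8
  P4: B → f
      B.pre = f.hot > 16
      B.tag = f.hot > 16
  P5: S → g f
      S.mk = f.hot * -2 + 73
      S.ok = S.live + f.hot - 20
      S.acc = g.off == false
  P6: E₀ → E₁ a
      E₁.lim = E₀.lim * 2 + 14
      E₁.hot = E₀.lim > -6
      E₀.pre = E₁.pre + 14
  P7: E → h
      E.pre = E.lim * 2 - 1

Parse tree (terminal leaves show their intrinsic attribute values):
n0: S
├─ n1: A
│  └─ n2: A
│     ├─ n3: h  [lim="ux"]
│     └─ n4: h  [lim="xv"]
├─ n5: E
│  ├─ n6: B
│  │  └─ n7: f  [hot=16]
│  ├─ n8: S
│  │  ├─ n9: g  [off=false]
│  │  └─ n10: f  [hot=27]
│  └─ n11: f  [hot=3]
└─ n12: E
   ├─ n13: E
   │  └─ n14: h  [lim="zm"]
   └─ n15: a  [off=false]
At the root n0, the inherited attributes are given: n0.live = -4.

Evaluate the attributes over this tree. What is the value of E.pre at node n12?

1. n0.live = -4  [given at root]
2. n1.val = "qv"  ["qv"]
3. n2.val = "qqv"  ["q" ++ A₀.val]
4. n3.lim = "ux"  [terminal]
5. n4.lim = "xv"  [terminal]
6. n2.key = true  [true]
7. n1.key = true  [true]
8. n5.lim = 6  [6]
9. n5.hot = true  [A.key == true]
10. n6.lab = false  [E.hot == false]
11. n6.cnt = true  [E.hot == true]
12. n7.hot = 16  [terminal]
13. n6.pre = false  [f.hot > 16]
14. n6.tag = false  [f.hot > 16]
15. n8.live = -5  [-5]
16. n9.off = false  [terminal]
17. n10.hot = 27  [terminal]
18. n8.mk = 19  [f.hot * -2 + 73]
19. n8.ok = 2  [S.live + f.hot - 20]
20. n8.acc = true  [g.off == false]
21. n11.hot = 3  [terminal]
22. n5.pre = 14  [E.lim + 8]
23. n12.lim = -5  [S.live - 1]
24. n12.hot = true  [A.key == true]
25. n13.lim = 4  [E₀.lim * 2 + 14]
26. n13.hot = true  [E₀.lim > -6]
27. n14.lim = "zm"  [terminal]
28. n13.pre = 7  [E.lim * 2 - 1]
29. n15.off = false  [terminal]
30. n12.pre = 21  [E₁.pre + 14]
31. n0.mk = 30  [S.live * 3 + 42]
32. n0.ok = -7  [E₁.pre - 28]
33. n0.acc = false  [E₁.pre > 21]

21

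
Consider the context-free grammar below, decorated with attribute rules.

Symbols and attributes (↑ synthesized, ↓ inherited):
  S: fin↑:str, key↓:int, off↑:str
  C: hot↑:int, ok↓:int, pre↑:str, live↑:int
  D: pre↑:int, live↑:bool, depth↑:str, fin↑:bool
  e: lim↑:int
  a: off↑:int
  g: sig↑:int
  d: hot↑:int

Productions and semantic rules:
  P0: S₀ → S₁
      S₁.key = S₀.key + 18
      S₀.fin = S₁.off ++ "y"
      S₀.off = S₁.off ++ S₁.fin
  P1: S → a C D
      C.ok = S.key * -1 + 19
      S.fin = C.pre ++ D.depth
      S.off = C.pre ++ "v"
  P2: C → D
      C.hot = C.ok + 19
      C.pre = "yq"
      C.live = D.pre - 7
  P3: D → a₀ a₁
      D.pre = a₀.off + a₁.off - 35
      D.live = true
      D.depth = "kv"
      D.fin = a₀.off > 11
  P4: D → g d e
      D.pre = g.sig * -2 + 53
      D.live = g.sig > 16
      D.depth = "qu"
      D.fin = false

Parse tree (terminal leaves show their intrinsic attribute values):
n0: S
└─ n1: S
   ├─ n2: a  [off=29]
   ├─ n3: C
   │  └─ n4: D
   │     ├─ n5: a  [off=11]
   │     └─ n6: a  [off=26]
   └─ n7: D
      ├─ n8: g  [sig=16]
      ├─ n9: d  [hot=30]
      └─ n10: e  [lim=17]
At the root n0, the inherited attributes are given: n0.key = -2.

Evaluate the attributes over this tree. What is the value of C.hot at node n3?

1. n0.key = -2  [given at root]
2. n1.key = 16  [S₀.key + 18]
3. n2.off = 29  [terminal]
4. n3.ok = 3  [S.key * -1 + 19]
5. n5.off = 11  [terminal]
6. n6.off = 26  [terminal]
7. n4.pre = 2  [a₀.off + a₁.off - 35]
8. n4.live = true  [true]
9. n4.depth = "kv"  ["kv"]
10. n4.fin = false  [a₀.off > 11]
11. n3.hot = 22  [C.ok + 19]
12. n3.pre = "yq"  ["yq"]
13. n3.live = -5  [D.pre - 7]
14. n8.sig = 16  [terminal]
15. n9.hot = 30  [terminal]
16. n10.lim = 17  [terminal]
17. n7.pre = 21  [g.sig * -2 + 53]
18. n7.live = false  [g.sig > 16]
19. n7.depth = "qu"  ["qu"]
20. n7.fin = false  [false]
21. n1.fin = "yqqu"  [C.pre ++ D.depth]
22. n1.off = "yqv"  [C.pre ++ "v"]
23. n0.fin = "yqvy"  [S₁.off ++ "y"]
24. n0.off = "yqvyqqu"  [S₁.off ++ S₁.fin]

22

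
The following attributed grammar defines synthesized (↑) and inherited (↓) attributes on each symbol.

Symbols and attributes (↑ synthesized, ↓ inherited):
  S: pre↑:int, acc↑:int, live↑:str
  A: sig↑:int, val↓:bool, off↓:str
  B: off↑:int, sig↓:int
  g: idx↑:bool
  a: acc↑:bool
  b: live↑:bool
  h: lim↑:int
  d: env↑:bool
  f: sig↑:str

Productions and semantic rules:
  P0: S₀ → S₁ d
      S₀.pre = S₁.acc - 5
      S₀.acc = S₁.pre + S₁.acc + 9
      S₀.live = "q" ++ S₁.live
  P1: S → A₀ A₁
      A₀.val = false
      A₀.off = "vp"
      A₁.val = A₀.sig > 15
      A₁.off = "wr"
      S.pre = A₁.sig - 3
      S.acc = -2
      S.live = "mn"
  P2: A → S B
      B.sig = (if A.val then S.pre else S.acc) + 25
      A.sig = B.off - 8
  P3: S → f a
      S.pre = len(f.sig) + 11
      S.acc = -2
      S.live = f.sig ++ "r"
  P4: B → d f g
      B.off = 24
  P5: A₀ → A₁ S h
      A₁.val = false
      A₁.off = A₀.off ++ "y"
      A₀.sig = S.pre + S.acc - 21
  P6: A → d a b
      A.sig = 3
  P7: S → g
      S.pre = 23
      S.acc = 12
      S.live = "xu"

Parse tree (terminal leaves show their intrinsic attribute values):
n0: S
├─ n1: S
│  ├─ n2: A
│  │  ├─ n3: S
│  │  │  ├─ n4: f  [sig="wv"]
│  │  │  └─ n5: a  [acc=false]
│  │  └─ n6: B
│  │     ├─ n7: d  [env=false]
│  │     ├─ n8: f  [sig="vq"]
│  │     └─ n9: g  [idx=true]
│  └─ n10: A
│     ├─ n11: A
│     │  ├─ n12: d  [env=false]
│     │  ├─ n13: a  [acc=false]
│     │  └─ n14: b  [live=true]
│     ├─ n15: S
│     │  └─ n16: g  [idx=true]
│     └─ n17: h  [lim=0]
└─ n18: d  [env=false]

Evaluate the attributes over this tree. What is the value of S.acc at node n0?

1. n2.val = false  [false]
2. n2.off = "vp"  ["vp"]
3. n4.sig = "wv"  [terminal]
4. n5.acc = false  [terminal]
5. n3.pre = 13  [len(f.sig) + 11]
6. n3.acc = -2  [-2]
7. n3.live = "wvr"  [f.sig ++ "r"]
8. n6.sig = 23  [(if A.val then S.pre else S.acc) + 25]
9. n7.env = false  [terminal]
10. n8.sig = "vq"  [terminal]
11. n9.idx = true  [terminal]
12. n6.off = 24  [24]
13. n2.sig = 16  [B.off - 8]
14. n10.val = true  [A₀.sig > 15]
15. n10.off = "wr"  ["wr"]
16. n11.val = false  [false]
17. n11.off = "wry"  [A₀.off ++ "y"]
18. n12.env = false  [terminal]
19. n13.acc = false  [terminal]
20. n14.live = true  [terminal]
21. n11.sig = 3  [3]
22. n16.idx = true  [terminal]
23. n15.pre = 23  [23]
24. n15.acc = 12  [12]
25. n15.live = "xu"  ["xu"]
26. n17.lim = 0  [terminal]
27. n10.sig = 14  [S.pre + S.acc - 21]
28. n1.pre = 11  [A₁.sig - 3]
29. n1.acc = -2  [-2]
30. n1.live = "mn"  ["mn"]
31. n18.env = false  [terminal]
32. n0.pre = -7  [S₁.acc - 5]
33. n0.acc = 18  [S₁.pre + S₁.acc + 9]
34. n0.live = "qmn"  ["q" ++ S₁.live]

18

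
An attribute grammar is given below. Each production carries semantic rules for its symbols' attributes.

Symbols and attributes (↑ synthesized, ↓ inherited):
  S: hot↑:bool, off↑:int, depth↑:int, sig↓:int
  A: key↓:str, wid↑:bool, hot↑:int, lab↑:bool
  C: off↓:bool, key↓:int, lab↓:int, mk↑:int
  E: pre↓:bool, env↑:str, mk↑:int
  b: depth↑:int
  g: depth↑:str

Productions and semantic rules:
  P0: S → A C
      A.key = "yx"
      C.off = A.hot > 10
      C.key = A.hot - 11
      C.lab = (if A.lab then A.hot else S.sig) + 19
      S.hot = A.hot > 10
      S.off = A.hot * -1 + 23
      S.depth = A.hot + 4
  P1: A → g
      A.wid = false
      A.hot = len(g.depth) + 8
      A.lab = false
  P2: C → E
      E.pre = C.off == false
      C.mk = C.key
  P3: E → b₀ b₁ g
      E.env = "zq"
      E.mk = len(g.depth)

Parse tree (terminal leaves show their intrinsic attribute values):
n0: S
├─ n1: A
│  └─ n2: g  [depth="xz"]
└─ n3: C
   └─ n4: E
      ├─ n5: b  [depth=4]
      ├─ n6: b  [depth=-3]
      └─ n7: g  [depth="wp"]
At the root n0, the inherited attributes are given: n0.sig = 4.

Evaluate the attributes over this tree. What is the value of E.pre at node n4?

true

1. n0.sig = 4  [given at root]
2. n1.key = "yx"  ["yx"]
3. n2.depth = "xz"  [terminal]
4. n1.wid = false  [false]
5. n1.hot = 10  [len(g.depth) + 8]
6. n1.lab = false  [false]
7. n3.off = false  [A.hot > 10]
8. n3.key = -1  [A.hot - 11]
9. n3.lab = 23  [(if A.lab then A.hot else S.sig) + 19]
10. n4.pre = true  [C.off == false]
11. n5.depth = 4  [terminal]
12. n6.depth = -3  [terminal]
13. n7.depth = "wp"  [terminal]
14. n4.env = "zq"  ["zq"]
15. n4.mk = 2  [len(g.depth)]
16. n3.mk = -1  [C.key]
17. n0.hot = false  [A.hot > 10]
18. n0.off = 13  [A.hot * -1 + 23]
19. n0.depth = 14  [A.hot + 4]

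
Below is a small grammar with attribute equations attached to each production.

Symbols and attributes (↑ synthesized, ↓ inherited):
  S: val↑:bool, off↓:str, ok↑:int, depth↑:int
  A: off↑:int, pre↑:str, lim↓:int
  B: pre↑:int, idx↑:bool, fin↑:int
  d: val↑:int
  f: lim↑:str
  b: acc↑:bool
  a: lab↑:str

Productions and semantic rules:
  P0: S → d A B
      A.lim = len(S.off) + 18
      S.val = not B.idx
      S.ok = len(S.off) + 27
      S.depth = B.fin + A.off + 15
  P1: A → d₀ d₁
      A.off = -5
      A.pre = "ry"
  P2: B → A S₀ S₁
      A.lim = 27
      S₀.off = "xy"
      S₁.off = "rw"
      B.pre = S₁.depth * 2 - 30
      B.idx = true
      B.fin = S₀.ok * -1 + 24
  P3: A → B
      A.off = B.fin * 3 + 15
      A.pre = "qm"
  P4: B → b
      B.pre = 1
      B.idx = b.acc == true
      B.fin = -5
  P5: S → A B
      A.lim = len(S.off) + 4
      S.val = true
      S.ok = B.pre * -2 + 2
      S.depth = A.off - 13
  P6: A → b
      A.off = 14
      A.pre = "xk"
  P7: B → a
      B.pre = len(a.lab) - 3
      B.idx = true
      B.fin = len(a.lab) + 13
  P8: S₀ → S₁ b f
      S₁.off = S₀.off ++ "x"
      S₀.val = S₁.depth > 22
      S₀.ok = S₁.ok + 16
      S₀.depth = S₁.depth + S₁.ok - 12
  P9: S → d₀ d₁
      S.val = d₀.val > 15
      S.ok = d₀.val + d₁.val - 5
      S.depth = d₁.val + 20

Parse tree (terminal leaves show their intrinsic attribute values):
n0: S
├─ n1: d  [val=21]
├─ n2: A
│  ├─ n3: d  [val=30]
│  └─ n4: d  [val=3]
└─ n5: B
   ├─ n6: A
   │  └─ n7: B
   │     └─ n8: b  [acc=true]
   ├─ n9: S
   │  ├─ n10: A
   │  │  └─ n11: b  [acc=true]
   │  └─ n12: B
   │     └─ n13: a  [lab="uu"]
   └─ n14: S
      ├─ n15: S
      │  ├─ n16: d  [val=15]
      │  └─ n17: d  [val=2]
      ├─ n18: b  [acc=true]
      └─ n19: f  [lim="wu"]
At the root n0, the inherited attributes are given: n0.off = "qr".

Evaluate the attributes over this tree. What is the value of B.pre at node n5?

14

1. n0.off = "qr"  [given at root]
2. n1.val = 21  [terminal]
3. n2.lim = 20  [len(S.off) + 18]
4. n3.val = 30  [terminal]
5. n4.val = 3  [terminal]
6. n2.off = -5  [-5]
7. n2.pre = "ry"  ["ry"]
8. n6.lim = 27  [27]
9. n8.acc = true  [terminal]
10. n7.pre = 1  [1]
11. n7.idx = true  [b.acc == true]
12. n7.fin = -5  [-5]
13. n6.off = 0  [B.fin * 3 + 15]
14. n6.pre = "qm"  ["qm"]
15. n9.off = "xy"  ["xy"]
16. n10.lim = 6  [len(S.off) + 4]
17. n11.acc = true  [terminal]
18. n10.off = 14  [14]
19. n10.pre = "xk"  ["xk"]
20. n13.lab = "uu"  [terminal]
21. n12.pre = -1  [len(a.lab) - 3]
22. n12.idx = true  [true]
23. n12.fin = 15  [len(a.lab) + 13]
24. n9.val = true  [true]
25. n9.ok = 4  [B.pre * -2 + 2]
26. n9.depth = 1  [A.off - 13]
27. n14.off = "rw"  ["rw"]
28. n15.off = "rwx"  [S₀.off ++ "x"]
29. n16.val = 15  [terminal]
30. n17.val = 2  [terminal]
31. n15.val = false  [d₀.val > 15]
32. n15.ok = 12  [d₀.val + d₁.val - 5]
33. n15.depth = 22  [d₁.val + 20]
34. n18.acc = true  [terminal]
35. n19.lim = "wu"  [terminal]
36. n14.val = false  [S₁.depth > 22]
37. n14.ok = 28  [S₁.ok + 16]
38. n14.depth = 22  [S₁.depth + S₁.ok - 12]
39. n5.pre = 14  [S₁.depth * 2 - 30]
40. n5.idx = true  [true]
41. n5.fin = 20  [S₀.ok * -1 + 24]
42. n0.val = false  [not B.idx]
43. n0.ok = 29  [len(S.off) + 27]
44. n0.depth = 30  [B.fin + A.off + 15]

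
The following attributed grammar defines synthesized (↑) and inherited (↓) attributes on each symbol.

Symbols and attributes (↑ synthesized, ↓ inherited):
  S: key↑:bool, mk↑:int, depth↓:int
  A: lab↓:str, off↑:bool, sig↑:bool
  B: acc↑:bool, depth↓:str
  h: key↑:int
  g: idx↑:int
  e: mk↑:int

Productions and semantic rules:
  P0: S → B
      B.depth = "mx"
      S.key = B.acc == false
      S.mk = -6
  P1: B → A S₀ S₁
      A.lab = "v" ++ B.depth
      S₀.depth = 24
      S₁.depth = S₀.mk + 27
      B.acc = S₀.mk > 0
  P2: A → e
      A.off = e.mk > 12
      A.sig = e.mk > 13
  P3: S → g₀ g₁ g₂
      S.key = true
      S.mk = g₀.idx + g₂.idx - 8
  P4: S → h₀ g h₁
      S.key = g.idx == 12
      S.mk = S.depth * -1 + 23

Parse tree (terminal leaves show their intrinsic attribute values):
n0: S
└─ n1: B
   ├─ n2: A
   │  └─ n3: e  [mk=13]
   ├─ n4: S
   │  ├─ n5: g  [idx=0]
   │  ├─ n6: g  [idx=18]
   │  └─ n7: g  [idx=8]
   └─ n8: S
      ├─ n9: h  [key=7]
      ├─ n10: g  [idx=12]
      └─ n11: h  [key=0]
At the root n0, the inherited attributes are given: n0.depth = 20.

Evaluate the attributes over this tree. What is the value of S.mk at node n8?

1. n0.depth = 20  [given at root]
2. n1.depth = "mx"  ["mx"]
3. n2.lab = "vmx"  ["v" ++ B.depth]
4. n3.mk = 13  [terminal]
5. n2.off = true  [e.mk > 12]
6. n2.sig = false  [e.mk > 13]
7. n4.depth = 24  [24]
8. n5.idx = 0  [terminal]
9. n6.idx = 18  [terminal]
10. n7.idx = 8  [terminal]
11. n4.key = true  [true]
12. n4.mk = 0  [g₀.idx + g₂.idx - 8]
13. n8.depth = 27  [S₀.mk + 27]
14. n9.key = 7  [terminal]
15. n10.idx = 12  [terminal]
16. n11.key = 0  [terminal]
17. n8.key = true  [g.idx == 12]
18. n8.mk = -4  [S.depth * -1 + 23]
19. n1.acc = false  [S₀.mk > 0]
20. n0.key = true  [B.acc == false]
21. n0.mk = -6  [-6]

-4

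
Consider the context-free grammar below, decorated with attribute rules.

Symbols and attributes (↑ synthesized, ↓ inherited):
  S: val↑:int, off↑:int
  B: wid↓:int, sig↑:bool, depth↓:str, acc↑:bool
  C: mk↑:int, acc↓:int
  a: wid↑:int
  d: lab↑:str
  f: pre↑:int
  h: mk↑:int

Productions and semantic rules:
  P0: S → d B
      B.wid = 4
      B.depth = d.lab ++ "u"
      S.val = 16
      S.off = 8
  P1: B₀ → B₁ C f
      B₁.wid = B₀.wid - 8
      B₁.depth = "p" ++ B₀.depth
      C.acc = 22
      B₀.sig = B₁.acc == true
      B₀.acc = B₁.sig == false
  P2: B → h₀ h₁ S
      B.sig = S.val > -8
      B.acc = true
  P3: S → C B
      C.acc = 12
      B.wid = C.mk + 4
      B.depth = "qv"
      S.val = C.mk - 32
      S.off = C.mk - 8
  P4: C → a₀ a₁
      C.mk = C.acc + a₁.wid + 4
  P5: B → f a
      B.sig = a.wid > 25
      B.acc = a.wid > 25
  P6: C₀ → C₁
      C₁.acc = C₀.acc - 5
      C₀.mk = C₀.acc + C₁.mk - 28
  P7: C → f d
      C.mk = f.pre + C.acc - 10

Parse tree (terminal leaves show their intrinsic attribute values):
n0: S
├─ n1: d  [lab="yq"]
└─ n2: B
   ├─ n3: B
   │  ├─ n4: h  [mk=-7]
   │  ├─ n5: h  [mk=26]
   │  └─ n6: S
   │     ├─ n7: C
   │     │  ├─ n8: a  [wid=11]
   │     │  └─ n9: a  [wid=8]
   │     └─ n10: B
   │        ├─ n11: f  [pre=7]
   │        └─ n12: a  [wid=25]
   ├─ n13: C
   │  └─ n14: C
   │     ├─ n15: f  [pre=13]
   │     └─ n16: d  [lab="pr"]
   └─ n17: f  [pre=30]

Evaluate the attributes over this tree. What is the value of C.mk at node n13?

1. n1.lab = "yq"  [terminal]
2. n2.wid = 4  [4]
3. n2.depth = "yqu"  [d.lab ++ "u"]
4. n3.wid = -4  [B₀.wid - 8]
5. n3.depth = "pyqu"  ["p" ++ B₀.depth]
6. n4.mk = -7  [terminal]
7. n5.mk = 26  [terminal]
8. n7.acc = 12  [12]
9. n8.wid = 11  [terminal]
10. n9.wid = 8  [terminal]
11. n7.mk = 24  [C.acc + a₁.wid + 4]
12. n10.wid = 28  [C.mk + 4]
13. n10.depth = "qv"  ["qv"]
14. n11.pre = 7  [terminal]
15. n12.wid = 25  [terminal]
16. n10.sig = false  [a.wid > 25]
17. n10.acc = false  [a.wid > 25]
18. n6.val = -8  [C.mk - 32]
19. n6.off = 16  [C.mk - 8]
20. n3.sig = false  [S.val > -8]
21. n3.acc = true  [true]
22. n13.acc = 22  [22]
23. n14.acc = 17  [C₀.acc - 5]
24. n15.pre = 13  [terminal]
25. n16.lab = "pr"  [terminal]
26. n14.mk = 20  [f.pre + C.acc - 10]
27. n13.mk = 14  [C₀.acc + C₁.mk - 28]
28. n17.pre = 30  [terminal]
29. n2.sig = true  [B₁.acc == true]
30. n2.acc = true  [B₁.sig == false]
31. n0.val = 16  [16]
32. n0.off = 8  [8]

14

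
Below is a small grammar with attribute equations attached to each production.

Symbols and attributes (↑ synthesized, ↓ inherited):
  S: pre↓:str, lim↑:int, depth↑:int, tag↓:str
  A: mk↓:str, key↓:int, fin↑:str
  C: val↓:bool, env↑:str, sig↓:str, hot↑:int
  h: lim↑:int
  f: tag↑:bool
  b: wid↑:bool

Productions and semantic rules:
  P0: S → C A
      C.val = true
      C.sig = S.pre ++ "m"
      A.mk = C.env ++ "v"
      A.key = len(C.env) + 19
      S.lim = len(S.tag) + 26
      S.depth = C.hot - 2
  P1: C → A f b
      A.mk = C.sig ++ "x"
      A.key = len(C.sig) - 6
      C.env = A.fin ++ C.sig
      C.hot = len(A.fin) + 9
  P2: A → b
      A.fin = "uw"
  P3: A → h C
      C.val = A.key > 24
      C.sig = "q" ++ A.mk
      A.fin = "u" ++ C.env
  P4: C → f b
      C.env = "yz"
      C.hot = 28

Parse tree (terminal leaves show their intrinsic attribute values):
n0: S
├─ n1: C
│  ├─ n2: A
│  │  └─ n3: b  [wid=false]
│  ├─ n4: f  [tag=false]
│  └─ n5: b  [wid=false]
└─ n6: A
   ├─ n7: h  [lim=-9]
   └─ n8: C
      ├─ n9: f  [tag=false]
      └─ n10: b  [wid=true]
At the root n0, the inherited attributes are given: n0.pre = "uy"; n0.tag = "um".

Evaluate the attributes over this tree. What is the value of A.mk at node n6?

1. n0.pre = "uy"  [given at root]
2. n0.tag = "um"  [given at root]
3. n1.val = true  [true]
4. n1.sig = "uym"  [S.pre ++ "m"]
5. n2.mk = "uymx"  [C.sig ++ "x"]
6. n2.key = -3  [len(C.sig) - 6]
7. n3.wid = false  [terminal]
8. n2.fin = "uw"  ["uw"]
9. n4.tag = false  [terminal]
10. n5.wid = false  [terminal]
11. n1.env = "uwuym"  [A.fin ++ C.sig]
12. n1.hot = 11  [len(A.fin) + 9]
13. n6.mk = "uwuymv"  [C.env ++ "v"]
14. n6.key = 24  [len(C.env) + 19]
15. n7.lim = -9  [terminal]
16. n8.val = false  [A.key > 24]
17. n8.sig = "quwuymv"  ["q" ++ A.mk]
18. n9.tag = false  [terminal]
19. n10.wid = true  [terminal]
20. n8.env = "yz"  ["yz"]
21. n8.hot = 28  [28]
22. n6.fin = "uyz"  ["u" ++ C.env]
23. n0.lim = 28  [len(S.tag) + 26]
24. n0.depth = 9  [C.hot - 2]

"uwuymv"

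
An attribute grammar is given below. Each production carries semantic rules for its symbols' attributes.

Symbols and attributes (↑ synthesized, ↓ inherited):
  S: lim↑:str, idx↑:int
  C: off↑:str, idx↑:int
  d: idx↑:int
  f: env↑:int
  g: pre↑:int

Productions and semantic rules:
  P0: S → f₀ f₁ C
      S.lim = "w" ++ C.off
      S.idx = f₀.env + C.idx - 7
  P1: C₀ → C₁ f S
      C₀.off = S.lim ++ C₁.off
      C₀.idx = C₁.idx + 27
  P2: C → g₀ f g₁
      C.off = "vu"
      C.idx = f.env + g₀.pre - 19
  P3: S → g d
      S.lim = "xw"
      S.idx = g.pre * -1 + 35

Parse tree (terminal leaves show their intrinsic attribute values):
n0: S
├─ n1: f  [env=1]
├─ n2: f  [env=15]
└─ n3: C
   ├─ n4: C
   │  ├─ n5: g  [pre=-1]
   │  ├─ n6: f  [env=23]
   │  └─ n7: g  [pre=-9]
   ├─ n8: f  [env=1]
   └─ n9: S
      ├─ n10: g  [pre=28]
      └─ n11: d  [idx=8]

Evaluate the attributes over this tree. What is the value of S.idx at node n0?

24

1. n1.env = 1  [terminal]
2. n2.env = 15  [terminal]
3. n5.pre = -1  [terminal]
4. n6.env = 23  [terminal]
5. n7.pre = -9  [terminal]
6. n4.off = "vu"  ["vu"]
7. n4.idx = 3  [f.env + g₀.pre - 19]
8. n8.env = 1  [terminal]
9. n10.pre = 28  [terminal]
10. n11.idx = 8  [terminal]
11. n9.lim = "xw"  ["xw"]
12. n9.idx = 7  [g.pre * -1 + 35]
13. n3.off = "xwvu"  [S.lim ++ C₁.off]
14. n3.idx = 30  [C₁.idx + 27]
15. n0.lim = "wxwvu"  ["w" ++ C.off]
16. n0.idx = 24  [f₀.env + C.idx - 7]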